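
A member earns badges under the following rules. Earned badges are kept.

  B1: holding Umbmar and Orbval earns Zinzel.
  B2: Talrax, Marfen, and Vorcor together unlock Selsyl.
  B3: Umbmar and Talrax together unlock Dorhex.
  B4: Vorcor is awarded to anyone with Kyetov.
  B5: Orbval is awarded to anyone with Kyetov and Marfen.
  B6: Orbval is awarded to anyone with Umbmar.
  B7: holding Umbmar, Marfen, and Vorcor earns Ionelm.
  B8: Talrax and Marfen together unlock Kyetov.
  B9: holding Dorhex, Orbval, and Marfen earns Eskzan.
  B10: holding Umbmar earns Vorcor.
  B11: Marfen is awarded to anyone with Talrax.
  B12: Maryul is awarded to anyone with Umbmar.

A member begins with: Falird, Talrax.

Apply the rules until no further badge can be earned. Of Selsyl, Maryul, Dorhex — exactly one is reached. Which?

Selsyl

With Talrax, Marfen is earned (B11).
With Talrax and Marfen, Kyetov is earned (B8).
With Kyetov, Vorcor is earned (B4).
With Talrax, Marfen, and Vorcor, Selsyl is earned (B2).
Maryul would need Umbmar (B12), but Umbmar is never earned. Dorhex would need Umbmar and Talrax (B3), but Umbmar is never earned.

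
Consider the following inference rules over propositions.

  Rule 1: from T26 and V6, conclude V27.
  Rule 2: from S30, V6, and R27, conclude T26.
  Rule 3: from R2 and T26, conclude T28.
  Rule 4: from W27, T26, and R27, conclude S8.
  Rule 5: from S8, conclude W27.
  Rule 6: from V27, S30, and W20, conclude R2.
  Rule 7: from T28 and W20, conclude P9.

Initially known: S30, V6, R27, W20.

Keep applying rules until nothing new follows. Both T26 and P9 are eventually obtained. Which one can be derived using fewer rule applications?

T26

T26: S30, V6, and R27 hold, so T26 follows (Rule 2). [1 rule application]
P9: From S30, V6, and R27, Rule 2 gives T26. From T26 and V6, Rule 1 gives V27. V27, S30, and W20 hold, so R2 follows (Rule 6). R2 and T26 hold, so T28 follows (Rule 3). From T28 and W20, Rule 7 gives P9. [5 rule applications]
T26 needs fewer.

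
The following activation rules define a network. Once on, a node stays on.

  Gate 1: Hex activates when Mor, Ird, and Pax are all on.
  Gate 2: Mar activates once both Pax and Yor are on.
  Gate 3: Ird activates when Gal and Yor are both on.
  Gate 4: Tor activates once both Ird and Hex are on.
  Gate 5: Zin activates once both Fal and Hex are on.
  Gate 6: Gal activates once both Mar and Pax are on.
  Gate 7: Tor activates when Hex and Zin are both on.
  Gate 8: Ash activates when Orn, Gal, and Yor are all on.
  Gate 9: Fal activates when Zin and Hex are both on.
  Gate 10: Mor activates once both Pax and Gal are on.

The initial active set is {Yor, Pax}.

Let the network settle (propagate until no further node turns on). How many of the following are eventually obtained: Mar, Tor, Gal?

Gate 2: Pax and Yor on → Mar on.
Mar and Pax are on, so Gal activates (Gate 6).
Gate 3: Gal and Yor on → Ird on.
Gate 10: Pax and Gal on → Mor on.
Gate 1: Mor, Ird, and Pax on → Hex on.
Gate 4: Ird and Hex on → Tor on.
Mar: reached.
Tor: reached.
Gal: reached.
All 3 are reached.

3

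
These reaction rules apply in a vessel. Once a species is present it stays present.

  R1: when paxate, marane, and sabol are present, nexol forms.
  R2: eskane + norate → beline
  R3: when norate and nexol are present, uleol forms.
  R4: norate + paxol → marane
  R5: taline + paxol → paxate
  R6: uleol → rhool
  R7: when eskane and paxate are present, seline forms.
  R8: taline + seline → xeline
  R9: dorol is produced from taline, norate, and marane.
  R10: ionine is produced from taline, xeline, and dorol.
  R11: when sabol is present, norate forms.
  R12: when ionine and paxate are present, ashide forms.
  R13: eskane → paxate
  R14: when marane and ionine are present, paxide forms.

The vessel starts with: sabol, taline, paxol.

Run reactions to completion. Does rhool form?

Yes

taline and paxol present → paxate forms (R5).
sabol present → norate forms (R11).
norate and paxol present → marane forms (R4).
paxate, marane, and sabol present → nexol forms (R1).
norate and nexol present → uleol forms (R3).
uleol present → rhool forms (R6).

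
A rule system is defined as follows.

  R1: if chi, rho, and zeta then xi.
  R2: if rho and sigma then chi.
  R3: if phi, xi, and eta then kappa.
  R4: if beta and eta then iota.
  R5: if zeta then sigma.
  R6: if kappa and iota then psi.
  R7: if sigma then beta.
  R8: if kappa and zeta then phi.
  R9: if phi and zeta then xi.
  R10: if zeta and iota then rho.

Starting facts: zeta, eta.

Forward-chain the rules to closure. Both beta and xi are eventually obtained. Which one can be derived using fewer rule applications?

beta: From zeta, R5 gives sigma. sigma holds, so beta follows (R7). [2 rule applications]
xi: zeta holds, so sigma follows (R5). From sigma, R7 gives beta. From beta and eta, R4 gives iota. zeta and iota hold, so rho follows (R10). rho and sigma hold, so chi follows (R2). From chi, rho, and zeta, R1 gives xi. [6 rule applications]
beta needs fewer.

beta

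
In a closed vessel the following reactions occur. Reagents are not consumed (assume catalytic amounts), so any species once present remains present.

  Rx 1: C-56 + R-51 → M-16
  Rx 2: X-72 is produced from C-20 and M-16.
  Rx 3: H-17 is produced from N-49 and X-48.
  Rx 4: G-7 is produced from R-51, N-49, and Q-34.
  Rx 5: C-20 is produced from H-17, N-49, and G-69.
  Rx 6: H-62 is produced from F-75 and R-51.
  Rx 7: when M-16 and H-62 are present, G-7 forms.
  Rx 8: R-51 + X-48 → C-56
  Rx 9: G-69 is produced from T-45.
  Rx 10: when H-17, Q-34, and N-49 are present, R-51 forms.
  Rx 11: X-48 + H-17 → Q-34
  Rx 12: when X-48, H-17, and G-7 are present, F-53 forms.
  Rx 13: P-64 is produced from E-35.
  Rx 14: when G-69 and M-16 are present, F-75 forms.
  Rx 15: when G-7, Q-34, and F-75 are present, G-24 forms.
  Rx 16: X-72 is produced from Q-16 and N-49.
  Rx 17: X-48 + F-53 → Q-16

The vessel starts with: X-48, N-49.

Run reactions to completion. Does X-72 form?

N-49 and X-48 present → H-17 forms (Rx 3).
X-48 and H-17 present → Q-34 forms (Rx 11).
H-17, Q-34, and N-49 present → R-51 forms (Rx 10).
R-51, N-49, and Q-34 present → G-7 forms (Rx 4).
X-48, H-17, and G-7 present → F-53 forms (Rx 12).
X-48 and F-53 present → Q-16 forms (Rx 17).
Q-16 and N-49 present → X-72 forms (Rx 16).

Yes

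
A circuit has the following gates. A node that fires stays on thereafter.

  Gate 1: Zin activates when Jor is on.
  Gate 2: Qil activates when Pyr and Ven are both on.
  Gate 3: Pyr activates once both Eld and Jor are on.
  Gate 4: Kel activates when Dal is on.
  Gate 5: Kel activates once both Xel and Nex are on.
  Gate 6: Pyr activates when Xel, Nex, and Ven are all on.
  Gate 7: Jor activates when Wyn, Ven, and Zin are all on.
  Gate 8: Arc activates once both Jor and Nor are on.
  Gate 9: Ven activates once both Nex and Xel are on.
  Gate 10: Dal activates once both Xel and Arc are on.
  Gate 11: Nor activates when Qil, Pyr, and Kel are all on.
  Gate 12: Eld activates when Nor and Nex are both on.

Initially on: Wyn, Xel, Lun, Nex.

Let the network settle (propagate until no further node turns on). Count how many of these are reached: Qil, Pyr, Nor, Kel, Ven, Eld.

6

Nex and Xel are on, so Ven activates (Gate 9).
Xel and Nex are on, so Kel activates (Gate 5).
Xel, Nex, and Ven are on, so Pyr activates (Gate 6).
Gate 2: Pyr and Ven on → Qil on.
Qil, Pyr, and Kel are on, so Nor activates (Gate 11).
Nor and Nex are on, so Eld activates (Gate 12).
Qil: reached.
Pyr: reached.
Nor: reached.
Kel: reached.
Ven: reached.
Eld: reached.
All 6 are reached.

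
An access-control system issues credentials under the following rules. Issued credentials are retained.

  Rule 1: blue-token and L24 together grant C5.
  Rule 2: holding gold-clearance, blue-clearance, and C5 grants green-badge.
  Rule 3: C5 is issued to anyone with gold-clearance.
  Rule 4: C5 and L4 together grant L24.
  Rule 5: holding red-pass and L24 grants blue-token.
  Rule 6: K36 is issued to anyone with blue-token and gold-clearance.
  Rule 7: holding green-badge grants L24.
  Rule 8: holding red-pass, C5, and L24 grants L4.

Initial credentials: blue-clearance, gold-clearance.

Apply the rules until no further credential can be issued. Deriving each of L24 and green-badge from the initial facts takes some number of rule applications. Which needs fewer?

green-badge: Holding gold-clearance grants C5 (Rule 3). Holding gold-clearance, blue-clearance, and C5 grants green-badge (Rule 2). [2 rule applications]
L24: Holding gold-clearance grants C5 (Rule 3). Holding gold-clearance, blue-clearance, and C5 grants green-badge (Rule 2). Holding green-badge grants L24 (Rule 7). [3 rule applications]
green-badge needs fewer.

green-badge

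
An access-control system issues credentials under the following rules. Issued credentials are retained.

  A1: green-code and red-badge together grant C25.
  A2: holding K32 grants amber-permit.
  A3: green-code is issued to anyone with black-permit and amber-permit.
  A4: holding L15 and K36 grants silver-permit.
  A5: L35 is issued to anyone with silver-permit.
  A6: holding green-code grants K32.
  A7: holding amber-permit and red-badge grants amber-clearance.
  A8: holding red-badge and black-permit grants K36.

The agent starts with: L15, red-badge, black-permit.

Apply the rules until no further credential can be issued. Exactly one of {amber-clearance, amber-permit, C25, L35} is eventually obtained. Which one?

L35

Holding red-badge and black-permit grants K36 (A8).
Holding L15 and K36 grants silver-permit (A4).
Holding silver-permit grants L35 (A5).
amber-permit would need K32 (A2), but K32 is never granted. C25 would need green-code and red-badge (A1), but green-code is never granted. amber-clearance would need amber-permit and red-badge (A7), but amber-permit is never granted.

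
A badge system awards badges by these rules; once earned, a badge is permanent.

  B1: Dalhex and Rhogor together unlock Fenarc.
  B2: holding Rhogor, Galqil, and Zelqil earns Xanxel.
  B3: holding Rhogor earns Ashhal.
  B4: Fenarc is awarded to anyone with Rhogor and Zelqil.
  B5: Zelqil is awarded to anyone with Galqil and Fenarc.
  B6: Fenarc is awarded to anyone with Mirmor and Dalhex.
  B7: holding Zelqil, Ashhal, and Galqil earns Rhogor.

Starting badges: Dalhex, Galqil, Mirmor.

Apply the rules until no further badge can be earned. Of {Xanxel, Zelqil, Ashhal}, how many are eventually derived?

With Mirmor and Dalhex, Fenarc is earned (B6).
With Galqil and Fenarc, Zelqil is earned (B5).
Xanxel would need Rhogor, Galqil, and Zelqil (B2), but Rhogor is never earned.
Zelqil: reached.
Ashhal would need Rhogor (B3), but Rhogor is never earned.
Reached: Zelqil — 1 of the 3.

1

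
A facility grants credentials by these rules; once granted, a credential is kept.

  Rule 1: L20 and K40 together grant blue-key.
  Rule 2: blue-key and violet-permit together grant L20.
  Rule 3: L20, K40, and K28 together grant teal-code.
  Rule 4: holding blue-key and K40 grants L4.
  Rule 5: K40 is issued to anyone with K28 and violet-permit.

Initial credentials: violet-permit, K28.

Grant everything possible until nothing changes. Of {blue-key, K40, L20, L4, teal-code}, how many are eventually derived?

1

Holding K28 and violet-permit grants K40 (Rule 5).
blue-key would need L20 and K40 (Rule 1), but L20 is never granted.
K40: reached.
L20 would need blue-key and violet-permit (Rule 2), but blue-key is never granted.
L4 would need blue-key and K40 (Rule 4), but blue-key is never granted.
teal-code would need L20, K40, and K28 (Rule 3), but L20 is never granted.
Reached: K40 — 1 of the 5.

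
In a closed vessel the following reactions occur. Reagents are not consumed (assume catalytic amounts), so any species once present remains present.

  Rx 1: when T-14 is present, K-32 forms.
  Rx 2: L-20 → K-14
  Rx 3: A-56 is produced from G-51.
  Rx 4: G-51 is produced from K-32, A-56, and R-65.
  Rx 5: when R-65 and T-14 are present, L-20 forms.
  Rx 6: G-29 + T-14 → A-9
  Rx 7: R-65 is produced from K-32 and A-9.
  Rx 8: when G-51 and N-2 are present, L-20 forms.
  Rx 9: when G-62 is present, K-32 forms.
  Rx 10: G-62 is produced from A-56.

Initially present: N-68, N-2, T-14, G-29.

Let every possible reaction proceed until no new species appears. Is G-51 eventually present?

G-51 would need K-32, A-56, and R-65 (Rx 4), but A-56 never forms.

No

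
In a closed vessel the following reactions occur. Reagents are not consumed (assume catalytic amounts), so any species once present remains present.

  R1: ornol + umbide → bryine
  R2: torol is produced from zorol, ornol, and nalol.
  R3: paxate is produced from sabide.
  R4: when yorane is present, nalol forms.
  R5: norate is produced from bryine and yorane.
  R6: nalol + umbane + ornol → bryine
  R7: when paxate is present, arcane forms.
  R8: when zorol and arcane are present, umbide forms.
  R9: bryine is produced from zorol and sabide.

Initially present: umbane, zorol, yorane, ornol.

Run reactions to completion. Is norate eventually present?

yorane present → nalol forms (R4).
nalol, umbane, and ornol present → bryine forms (R6).
bryine and yorane present → norate forms (R5).

Yes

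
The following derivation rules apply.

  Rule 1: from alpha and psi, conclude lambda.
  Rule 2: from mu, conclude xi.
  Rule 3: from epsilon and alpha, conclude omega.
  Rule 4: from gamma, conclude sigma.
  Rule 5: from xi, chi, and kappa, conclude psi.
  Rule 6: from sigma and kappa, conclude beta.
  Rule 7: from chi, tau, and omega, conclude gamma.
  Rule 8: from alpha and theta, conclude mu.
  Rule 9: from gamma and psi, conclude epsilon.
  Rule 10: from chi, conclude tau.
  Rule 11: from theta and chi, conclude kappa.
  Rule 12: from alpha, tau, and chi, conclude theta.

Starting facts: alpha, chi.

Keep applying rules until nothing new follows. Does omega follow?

No

omega would need epsilon and alpha (Rule 3), but epsilon is never established.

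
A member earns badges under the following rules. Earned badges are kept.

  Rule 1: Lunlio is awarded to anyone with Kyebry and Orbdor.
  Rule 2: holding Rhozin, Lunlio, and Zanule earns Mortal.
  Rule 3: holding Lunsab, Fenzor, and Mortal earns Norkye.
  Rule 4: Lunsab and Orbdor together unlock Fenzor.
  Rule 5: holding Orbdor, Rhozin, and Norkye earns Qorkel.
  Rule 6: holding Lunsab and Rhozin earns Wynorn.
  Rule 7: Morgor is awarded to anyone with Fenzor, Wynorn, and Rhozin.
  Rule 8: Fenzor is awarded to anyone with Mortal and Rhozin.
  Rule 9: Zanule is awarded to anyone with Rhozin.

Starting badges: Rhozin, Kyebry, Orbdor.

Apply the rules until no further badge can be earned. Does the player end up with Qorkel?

No

Qorkel would need Orbdor, Rhozin, and Norkye (Rule 5), but Norkye is never earned.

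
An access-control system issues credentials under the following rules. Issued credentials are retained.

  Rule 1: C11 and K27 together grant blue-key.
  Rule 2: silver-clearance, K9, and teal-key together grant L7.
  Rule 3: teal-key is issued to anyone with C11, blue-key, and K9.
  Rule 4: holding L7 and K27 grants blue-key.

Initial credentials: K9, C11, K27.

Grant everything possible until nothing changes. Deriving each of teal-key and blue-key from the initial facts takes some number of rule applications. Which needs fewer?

blue-key

blue-key: Holding C11 and K27 grants blue-key (Rule 1). [1 rule application]
teal-key: Holding C11 and K27 grants blue-key (Rule 1). Holding C11, blue-key, and K9 grants teal-key (Rule 3). [2 rule applications]
blue-key needs fewer.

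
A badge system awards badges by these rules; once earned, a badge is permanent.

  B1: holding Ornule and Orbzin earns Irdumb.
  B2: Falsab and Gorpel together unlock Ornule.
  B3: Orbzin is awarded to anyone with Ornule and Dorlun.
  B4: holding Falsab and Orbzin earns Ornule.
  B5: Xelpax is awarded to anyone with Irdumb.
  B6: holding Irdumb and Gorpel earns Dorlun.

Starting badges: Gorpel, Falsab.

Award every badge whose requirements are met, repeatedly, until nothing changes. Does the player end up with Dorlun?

No

Dorlun would need Irdumb and Gorpel (B6), but Irdumb is never earned.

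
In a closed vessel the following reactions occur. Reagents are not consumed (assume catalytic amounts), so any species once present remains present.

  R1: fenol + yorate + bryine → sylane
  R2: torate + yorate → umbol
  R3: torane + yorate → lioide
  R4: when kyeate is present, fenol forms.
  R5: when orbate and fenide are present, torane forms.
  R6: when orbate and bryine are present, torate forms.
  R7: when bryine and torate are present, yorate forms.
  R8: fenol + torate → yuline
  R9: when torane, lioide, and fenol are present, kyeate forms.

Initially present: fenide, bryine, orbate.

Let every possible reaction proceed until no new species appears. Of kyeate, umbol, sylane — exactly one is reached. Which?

umbol

orbate and bryine present → torate forms (R6).
bryine and torate present → yorate forms (R7).
torate and yorate present → umbol forms (R2).
kyeate would need torane, lioide, and fenol (R9), but fenol never forms. sylane would need fenol, yorate, and bryine (R1), but fenol never forms.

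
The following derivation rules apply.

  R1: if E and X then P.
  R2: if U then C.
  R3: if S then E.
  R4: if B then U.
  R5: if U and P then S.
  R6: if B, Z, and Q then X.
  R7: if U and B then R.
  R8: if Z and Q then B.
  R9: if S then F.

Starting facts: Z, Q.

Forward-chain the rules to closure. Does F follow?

No

F would need S (R9), but S is never established.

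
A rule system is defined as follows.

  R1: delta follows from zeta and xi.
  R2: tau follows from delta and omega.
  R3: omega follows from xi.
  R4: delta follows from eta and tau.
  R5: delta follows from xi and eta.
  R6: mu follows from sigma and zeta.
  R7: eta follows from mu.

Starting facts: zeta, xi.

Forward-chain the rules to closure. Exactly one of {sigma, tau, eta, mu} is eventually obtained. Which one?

From xi, R3 gives omega.
From zeta and xi, R1 gives delta.
delta and omega hold, so tau follows (R2).
eta would need mu (R7), but mu is never established. mu would need sigma and zeta (R6), but sigma is never established. No rule produces sigma, and it is not given.

tau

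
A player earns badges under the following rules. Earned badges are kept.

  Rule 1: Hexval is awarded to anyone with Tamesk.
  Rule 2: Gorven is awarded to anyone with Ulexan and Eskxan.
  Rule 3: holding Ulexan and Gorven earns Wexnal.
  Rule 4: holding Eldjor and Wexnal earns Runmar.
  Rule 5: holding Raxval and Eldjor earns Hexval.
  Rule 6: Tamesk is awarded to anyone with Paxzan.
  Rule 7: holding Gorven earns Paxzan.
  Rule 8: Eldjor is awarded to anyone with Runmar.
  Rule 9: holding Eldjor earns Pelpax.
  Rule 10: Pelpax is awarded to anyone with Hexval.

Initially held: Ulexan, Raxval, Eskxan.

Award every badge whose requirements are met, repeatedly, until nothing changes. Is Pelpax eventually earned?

With Ulexan and Eskxan, Gorven is earned (Rule 2).
With Gorven, Paxzan is earned (Rule 7).
With Paxzan, Tamesk is earned (Rule 6).
With Tamesk, Hexval is earned (Rule 1).
With Hexval, Pelpax is earned (Rule 10).

Yes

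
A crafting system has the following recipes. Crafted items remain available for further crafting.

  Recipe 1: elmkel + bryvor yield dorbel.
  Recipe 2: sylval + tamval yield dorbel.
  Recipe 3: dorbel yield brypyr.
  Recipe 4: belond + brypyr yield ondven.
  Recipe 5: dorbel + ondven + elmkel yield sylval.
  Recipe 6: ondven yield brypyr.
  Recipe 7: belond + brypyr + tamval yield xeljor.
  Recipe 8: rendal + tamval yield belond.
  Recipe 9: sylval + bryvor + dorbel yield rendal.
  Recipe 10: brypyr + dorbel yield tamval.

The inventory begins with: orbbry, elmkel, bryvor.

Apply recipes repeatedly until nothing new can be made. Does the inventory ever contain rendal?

No

rendal would need sylval, bryvor, and dorbel (Recipe 9), but sylval is never obtained.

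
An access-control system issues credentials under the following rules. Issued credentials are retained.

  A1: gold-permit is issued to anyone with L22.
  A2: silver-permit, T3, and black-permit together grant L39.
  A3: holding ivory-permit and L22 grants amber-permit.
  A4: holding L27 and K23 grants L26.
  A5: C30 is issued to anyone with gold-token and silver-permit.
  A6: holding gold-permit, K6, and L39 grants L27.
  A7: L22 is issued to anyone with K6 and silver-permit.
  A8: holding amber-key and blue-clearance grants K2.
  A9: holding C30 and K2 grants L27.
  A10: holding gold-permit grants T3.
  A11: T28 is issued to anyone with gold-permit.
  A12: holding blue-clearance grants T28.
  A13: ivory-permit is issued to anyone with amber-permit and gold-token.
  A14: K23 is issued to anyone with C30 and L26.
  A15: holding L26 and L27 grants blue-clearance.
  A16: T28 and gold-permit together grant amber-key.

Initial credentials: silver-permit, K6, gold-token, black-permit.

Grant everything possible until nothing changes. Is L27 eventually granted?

Holding K6 and silver-permit grants L22 (A7).
Holding L22 grants gold-permit (A1).
Holding gold-permit grants T3 (A10).
Holding silver-permit, T3, and black-permit grants L39 (A2).
Holding gold-permit, K6, and L39 grants L27 (A6).

Yes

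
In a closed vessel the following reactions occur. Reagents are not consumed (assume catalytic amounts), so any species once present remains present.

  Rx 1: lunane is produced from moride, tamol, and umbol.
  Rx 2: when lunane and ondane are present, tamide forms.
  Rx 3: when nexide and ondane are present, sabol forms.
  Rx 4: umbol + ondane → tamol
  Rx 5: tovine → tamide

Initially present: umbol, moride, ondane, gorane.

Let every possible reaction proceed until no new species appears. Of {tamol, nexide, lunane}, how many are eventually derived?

umbol and ondane present → tamol forms (Rx 4).
moride, tamol, and umbol present → lunane forms (Rx 1).
tamol: reached.
No rule produces nexide, and it is not given.
lunane: reached.
Reached: tamol and lunane — 2 of the 3.

2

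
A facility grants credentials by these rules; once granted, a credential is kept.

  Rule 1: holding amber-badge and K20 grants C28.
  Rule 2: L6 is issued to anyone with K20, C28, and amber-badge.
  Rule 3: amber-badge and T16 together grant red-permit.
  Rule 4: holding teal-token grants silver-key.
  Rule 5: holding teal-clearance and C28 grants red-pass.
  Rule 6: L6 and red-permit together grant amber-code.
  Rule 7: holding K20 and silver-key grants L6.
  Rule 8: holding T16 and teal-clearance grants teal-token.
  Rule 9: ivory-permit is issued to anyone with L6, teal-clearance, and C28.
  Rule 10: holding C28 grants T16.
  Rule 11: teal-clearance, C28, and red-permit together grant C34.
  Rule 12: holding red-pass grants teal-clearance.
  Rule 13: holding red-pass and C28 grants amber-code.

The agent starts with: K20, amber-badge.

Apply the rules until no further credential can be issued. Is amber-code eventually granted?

Holding amber-badge and K20 grants C28 (Rule 1).
Holding K20, C28, and amber-badge grants L6 (Rule 2).
Holding C28 grants T16 (Rule 10).
Holding amber-badge and T16 grants red-permit (Rule 3).
Holding L6 and red-permit grants amber-code (Rule 6).

Yes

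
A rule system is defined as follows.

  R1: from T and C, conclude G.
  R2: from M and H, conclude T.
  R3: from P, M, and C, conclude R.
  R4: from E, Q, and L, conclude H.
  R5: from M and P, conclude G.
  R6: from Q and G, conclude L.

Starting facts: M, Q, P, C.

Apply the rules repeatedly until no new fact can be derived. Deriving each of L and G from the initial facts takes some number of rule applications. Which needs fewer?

G: M and P hold, so G follows (R5). [1 rule application]
L: From M and P, R5 gives G. Q and G hold, so L follows (R6). [2 rule applications]
G needs fewer.

G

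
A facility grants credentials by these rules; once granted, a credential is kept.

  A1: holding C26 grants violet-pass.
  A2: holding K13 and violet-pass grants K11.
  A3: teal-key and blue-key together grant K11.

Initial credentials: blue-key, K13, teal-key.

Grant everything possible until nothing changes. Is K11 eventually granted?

Yes

Holding teal-key and blue-key grants K11 (A3).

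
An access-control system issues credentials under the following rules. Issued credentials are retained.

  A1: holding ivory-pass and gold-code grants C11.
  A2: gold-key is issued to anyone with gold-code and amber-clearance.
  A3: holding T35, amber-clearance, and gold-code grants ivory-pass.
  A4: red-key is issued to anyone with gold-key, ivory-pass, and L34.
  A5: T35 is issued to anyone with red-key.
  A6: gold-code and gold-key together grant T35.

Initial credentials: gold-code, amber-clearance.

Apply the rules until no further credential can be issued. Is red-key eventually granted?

No

red-key would need gold-key, ivory-pass, and L34 (A4), but L34 is never granted.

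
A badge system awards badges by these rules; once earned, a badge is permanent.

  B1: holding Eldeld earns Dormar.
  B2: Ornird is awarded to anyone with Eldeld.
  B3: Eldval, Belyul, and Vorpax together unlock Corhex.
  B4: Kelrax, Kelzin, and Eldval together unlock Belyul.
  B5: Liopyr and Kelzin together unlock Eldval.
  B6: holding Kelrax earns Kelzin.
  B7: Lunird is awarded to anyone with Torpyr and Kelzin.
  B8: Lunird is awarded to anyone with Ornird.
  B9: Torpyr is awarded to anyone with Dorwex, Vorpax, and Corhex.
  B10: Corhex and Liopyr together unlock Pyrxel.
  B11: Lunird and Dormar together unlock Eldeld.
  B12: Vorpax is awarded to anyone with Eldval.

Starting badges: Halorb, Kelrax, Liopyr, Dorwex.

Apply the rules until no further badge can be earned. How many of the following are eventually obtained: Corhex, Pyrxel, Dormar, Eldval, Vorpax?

4

With Kelrax, Kelzin is earned (B6).
With Liopyr and Kelzin, Eldval is earned (B5).
With Eldval, Vorpax is earned (B12).
With Kelrax, Kelzin, and Eldval, Belyul is earned (B4).
With Eldval, Belyul, and Vorpax, Corhex is earned (B3).
With Corhex and Liopyr, Pyrxel is earned (B10).
Corhex: reached.
Pyrxel: reached.
Dormar would need Eldeld (B1), but Eldeld is never earned.
Eldval: reached.
Vorpax: reached.
Reached: Corhex, Pyrxel, Eldval, and Vorpax — 4 of the 5.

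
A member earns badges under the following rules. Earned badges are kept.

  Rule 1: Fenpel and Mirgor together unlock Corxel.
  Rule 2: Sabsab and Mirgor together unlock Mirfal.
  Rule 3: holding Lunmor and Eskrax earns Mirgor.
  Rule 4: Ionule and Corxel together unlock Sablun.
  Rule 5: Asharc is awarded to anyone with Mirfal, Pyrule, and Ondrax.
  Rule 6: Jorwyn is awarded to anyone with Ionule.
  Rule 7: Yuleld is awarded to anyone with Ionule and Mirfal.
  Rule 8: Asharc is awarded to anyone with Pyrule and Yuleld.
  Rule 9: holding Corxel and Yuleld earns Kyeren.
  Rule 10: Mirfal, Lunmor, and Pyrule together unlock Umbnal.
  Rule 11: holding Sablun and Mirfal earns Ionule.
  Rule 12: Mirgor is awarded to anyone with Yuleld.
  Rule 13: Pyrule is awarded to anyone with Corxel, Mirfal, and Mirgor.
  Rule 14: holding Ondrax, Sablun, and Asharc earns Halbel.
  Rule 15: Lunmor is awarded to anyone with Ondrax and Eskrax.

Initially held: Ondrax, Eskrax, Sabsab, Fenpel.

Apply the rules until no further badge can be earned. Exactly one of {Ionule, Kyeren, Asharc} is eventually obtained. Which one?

Asharc

With Ondrax and Eskrax, Lunmor is earned (Rule 15).
With Lunmor and Eskrax, Mirgor is earned (Rule 3).
With Fenpel and Mirgor, Corxel is earned (Rule 1).
With Sabsab and Mirgor, Mirfal is earned (Rule 2).
With Corxel, Mirfal, and Mirgor, Pyrule is earned (Rule 13).
With Mirfal, Pyrule, and Ondrax, Asharc is earned (Rule 5).
Ionule would need Sablun and Mirfal (Rule 11), but Sablun is never earned. Kyeren would need Corxel and Yuleld (Rule 9), but Yuleld is never earned.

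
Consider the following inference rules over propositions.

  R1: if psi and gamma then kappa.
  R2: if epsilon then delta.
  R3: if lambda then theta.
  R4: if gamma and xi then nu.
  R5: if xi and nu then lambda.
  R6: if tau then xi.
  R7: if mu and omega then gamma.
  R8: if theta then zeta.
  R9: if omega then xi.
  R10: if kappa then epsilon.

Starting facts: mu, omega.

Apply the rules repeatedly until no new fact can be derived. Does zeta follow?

mu and omega hold, so gamma follows (R7).
From omega, R9 gives xi.
From gamma and xi, R4 gives nu.
xi and nu hold, so lambda follows (R5).
From lambda, R3 gives theta.
theta holds, so zeta follows (R8).

Yes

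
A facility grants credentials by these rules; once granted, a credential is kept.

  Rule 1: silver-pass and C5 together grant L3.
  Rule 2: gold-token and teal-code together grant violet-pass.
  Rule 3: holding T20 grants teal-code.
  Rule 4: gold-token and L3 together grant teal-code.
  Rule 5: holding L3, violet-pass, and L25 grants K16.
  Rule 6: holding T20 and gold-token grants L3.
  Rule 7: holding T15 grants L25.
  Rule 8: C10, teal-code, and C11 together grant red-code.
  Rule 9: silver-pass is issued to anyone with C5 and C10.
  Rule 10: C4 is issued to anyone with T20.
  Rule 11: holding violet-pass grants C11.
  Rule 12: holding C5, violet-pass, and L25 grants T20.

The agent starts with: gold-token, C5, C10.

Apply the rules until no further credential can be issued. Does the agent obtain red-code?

Holding C5 and C10 grants silver-pass (Rule 9).
Holding silver-pass and C5 grants L3 (Rule 1).
Holding gold-token and L3 grants teal-code (Rule 4).
Holding gold-token and teal-code grants violet-pass (Rule 2).
Holding violet-pass grants C11 (Rule 11).
Holding C10, teal-code, and C11 grants red-code (Rule 8).

Yes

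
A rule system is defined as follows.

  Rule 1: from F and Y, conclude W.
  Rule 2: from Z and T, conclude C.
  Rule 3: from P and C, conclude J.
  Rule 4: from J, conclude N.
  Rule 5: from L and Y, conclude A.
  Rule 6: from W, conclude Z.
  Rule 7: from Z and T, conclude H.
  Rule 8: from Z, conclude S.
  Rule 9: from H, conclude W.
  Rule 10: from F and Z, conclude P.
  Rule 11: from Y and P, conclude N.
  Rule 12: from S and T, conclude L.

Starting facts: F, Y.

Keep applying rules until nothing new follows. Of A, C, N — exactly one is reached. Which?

F and Y hold, so W follows (Rule 1).
W holds, so Z follows (Rule 6).
From F and Z, Rule 10 gives P.
Y and P hold, so N follows (Rule 11).
C would need Z and T (Rule 2), but T is never established. A would need L and Y (Rule 5), but L is never established.

N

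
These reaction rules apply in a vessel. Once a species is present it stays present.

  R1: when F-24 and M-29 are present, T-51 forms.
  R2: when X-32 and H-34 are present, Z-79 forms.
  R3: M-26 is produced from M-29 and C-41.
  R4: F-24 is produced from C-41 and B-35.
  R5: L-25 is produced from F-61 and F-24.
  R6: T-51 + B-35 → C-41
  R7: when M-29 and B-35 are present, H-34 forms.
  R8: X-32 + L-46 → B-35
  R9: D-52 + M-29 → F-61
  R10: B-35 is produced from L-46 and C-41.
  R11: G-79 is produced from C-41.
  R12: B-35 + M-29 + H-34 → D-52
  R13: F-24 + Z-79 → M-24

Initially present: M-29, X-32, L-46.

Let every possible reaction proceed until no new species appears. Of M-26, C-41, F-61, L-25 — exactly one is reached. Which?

X-32 and L-46 present → B-35 forms (R8).
M-29 and B-35 present → H-34 forms (R7).
B-35, M-29, and H-34 present → D-52 forms (R12).
D-52 and M-29 present → F-61 forms (R9).
C-41 would need T-51 and B-35 (R6), but T-51 never forms. M-26 would need M-29 and C-41 (R3), but C-41 never forms. L-25 would need F-61 and F-24 (R5), but F-24 never forms.

F-61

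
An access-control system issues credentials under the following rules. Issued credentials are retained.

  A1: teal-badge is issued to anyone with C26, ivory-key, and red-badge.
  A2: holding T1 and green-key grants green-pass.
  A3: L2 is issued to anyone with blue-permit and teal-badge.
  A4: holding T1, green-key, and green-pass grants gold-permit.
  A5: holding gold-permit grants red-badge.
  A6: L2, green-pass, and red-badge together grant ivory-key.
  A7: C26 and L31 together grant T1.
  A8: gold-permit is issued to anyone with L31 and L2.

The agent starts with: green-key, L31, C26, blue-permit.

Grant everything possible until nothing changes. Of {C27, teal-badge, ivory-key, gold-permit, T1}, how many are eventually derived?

2

Holding C26 and L31 grants T1 (A7).
Holding T1 and green-key grants green-pass (A2).
Holding T1, green-key, and green-pass grants gold-permit (A4).
No rule produces C27, and it is not given.
teal-badge would need C26, ivory-key, and red-badge (A1), but ivory-key is never granted.
ivory-key would need L2, green-pass, and red-badge (A6), but L2 is never granted.
gold-permit: reached.
T1: reached.
Reached: gold-permit and T1 — 2 of the 5.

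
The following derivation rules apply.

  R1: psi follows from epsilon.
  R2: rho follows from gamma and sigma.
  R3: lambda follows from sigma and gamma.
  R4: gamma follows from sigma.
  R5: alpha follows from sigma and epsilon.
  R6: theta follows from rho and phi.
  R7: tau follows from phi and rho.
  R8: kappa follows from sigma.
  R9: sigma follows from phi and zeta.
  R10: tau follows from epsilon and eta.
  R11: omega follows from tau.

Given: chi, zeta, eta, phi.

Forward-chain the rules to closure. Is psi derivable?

No

psi would need epsilon (R1), but epsilon is never established.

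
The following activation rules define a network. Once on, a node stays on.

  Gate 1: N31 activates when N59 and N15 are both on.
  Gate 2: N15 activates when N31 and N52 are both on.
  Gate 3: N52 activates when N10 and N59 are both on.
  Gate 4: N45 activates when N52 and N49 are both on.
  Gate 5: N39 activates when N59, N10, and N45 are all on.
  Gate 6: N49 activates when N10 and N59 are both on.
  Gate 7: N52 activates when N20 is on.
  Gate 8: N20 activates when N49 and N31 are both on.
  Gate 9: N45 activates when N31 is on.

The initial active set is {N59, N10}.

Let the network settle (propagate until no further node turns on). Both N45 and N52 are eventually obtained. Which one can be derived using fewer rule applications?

N52: N10 and N59 are on, so N52 activates (Gate 3). [1 rule application]
N45: N10 and N59 are on, so N49 activates (Gate 6). N10 and N59 are on, so N52 activates (Gate 3). N52 and N49 are on, so N45 activates (Gate 4). [3 rule applications]
N52 needs fewer.

N52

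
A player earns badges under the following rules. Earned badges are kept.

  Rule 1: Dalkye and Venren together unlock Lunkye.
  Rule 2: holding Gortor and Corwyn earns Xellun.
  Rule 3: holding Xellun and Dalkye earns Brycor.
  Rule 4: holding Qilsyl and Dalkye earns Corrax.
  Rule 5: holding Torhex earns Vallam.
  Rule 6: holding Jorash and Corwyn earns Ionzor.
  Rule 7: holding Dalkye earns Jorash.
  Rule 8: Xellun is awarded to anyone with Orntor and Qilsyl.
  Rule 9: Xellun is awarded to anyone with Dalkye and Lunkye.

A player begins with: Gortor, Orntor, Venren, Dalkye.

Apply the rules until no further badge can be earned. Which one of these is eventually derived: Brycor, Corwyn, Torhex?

Brycor

With Dalkye and Venren, Lunkye is earned (Rule 1).
With Dalkye and Lunkye, Xellun is earned (Rule 9).
With Xellun and Dalkye, Brycor is earned (Rule 3).
No rule produces Corwyn, and it is not given. No rule produces Torhex, and it is not given.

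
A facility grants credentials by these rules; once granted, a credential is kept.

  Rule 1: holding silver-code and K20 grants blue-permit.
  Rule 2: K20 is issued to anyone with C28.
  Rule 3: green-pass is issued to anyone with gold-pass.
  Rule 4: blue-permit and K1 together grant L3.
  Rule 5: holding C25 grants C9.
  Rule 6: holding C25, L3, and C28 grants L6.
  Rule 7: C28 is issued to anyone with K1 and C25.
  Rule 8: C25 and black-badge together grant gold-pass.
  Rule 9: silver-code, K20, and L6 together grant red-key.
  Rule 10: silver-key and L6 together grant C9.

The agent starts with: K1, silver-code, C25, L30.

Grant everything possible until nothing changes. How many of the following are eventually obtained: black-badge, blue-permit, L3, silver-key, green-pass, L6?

Holding K1 and C25 grants C28 (Rule 7).
Holding C28 grants K20 (Rule 2).
Holding silver-code and K20 grants blue-permit (Rule 1).
Holding blue-permit and K1 grants L3 (Rule 4).
Holding C25, L3, and C28 grants L6 (Rule 6).
No rule produces black-badge, and it is not given.
blue-permit: reached.
L3: reached.
No rule produces silver-key, and it is not given.
green-pass would need gold-pass (Rule 3), but gold-pass is never granted.
L6: reached.
Reached: blue-permit, L3, and L6 — 3 of the 6.

3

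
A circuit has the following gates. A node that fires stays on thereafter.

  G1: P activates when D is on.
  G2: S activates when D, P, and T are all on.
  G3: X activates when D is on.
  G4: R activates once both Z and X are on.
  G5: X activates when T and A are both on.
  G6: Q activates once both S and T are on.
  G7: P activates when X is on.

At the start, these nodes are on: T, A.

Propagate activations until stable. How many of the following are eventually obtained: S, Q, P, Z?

T and A are on, so X activates (G5).
G7: X on → P on.
S would need D, P, and T (G2), but D never turns on.
Q would need S and T (G6), but S never turns on.
P: reached.
No rule produces Z, and it is not given.
Reached: P — 1 of the 4.

1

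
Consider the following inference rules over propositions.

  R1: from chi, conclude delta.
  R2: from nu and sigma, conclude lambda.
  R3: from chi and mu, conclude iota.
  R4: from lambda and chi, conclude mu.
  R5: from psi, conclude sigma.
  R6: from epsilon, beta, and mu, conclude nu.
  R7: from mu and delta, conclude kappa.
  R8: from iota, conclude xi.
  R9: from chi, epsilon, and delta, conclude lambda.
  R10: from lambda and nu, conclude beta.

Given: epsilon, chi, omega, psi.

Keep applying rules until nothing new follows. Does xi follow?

chi holds, so delta follows (R1).
From chi, epsilon, and delta, R9 gives lambda.
lambda and chi hold, so mu follows (R4).
From chi and mu, R3 gives iota.
From iota, R8 gives xi.

Yes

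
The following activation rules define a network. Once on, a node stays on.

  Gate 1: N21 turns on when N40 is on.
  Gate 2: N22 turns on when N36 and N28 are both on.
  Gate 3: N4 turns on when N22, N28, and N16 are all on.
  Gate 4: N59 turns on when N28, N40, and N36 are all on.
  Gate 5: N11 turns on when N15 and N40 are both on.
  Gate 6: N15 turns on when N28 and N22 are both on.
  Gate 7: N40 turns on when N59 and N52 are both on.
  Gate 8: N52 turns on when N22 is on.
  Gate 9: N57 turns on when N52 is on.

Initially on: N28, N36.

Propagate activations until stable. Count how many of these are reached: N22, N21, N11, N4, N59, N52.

2

Gate 2: N36 and N28 on → N22 on.
N22 is on, so N52 turns on (Gate 8).
N22: reached.
N21 would need N40 (Gate 1), but N40 never turns on.
N11 would need N15 and N40 (Gate 5), but N40 never turns on.
N4 would need N22, N28, and N16 (Gate 3), but N16 never turns on.
N59 would need N28, N40, and N36 (Gate 4), but N40 never turns on.
N52: reached.
Reached: N22 and N52 — 2 of the 6.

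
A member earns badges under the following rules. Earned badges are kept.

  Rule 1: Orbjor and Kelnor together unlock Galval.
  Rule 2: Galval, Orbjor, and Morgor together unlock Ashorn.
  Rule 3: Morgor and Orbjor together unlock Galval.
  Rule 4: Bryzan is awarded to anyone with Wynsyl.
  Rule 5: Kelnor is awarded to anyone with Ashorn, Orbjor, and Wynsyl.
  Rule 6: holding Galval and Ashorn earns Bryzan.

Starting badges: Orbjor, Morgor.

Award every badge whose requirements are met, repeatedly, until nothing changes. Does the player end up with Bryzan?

With Morgor and Orbjor, Galval is earned (Rule 3).
With Galval, Orbjor, and Morgor, Ashorn is earned (Rule 2).
With Galval and Ashorn, Bryzan is earned (Rule 6).

Yes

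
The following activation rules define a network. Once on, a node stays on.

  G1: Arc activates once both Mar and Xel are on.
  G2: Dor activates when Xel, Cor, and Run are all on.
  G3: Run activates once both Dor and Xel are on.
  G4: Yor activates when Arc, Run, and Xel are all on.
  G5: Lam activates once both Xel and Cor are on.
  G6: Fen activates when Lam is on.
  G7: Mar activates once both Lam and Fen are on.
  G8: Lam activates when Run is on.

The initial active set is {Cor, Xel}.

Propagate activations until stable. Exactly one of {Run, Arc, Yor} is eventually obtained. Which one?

Arc

G5: Xel and Cor on → Lam on.
G6: Lam on → Fen on.
Lam and Fen are on, so Mar activates (G7).
G1: Mar and Xel on → Arc on.
Run would need Dor and Xel (G3), but Dor never turns on. Yor would need Arc, Run, and Xel (G4), but Run never turns on.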